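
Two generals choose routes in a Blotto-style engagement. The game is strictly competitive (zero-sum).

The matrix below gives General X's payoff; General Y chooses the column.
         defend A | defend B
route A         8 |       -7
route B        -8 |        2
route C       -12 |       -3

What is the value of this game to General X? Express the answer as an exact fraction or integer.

-8/5

Row route C is strictly dominated by row route B, so General X never plays it.
The remaining 2×2 game on (route A, route B) × (defend A, defend B) has no saddle point. Let General X play route A with probability p; indifference gives 8p − 8(1−p) = −7p + 2(1−p), so p = 2/5.
Similarly General Y's optimal q on defend A is 9/25, and the value is 8·(9/25) + (-7)·(16/25) = -8/5.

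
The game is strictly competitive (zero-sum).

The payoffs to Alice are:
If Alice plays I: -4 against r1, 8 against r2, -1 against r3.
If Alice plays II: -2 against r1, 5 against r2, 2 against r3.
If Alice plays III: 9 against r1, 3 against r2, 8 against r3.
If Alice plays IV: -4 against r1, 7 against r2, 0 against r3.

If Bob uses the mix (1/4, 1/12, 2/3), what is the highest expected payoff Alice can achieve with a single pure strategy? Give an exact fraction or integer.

I: (-4)·(1/4) + (8)·(1/12) + (-1)·(2/3) = -1.
II: (-2)·(1/4) + (5)·(1/12) + (2)·(2/3) = 5/4.
III: (9)·(1/4) + (3)·(1/12) + (8)·(2/3) = 47/6.
IV: (-4)·(1/4) + (7)·(1/12) + (0)·(2/3) = -5/12.
The best pure response is III with expected payoff 47/6.

47/6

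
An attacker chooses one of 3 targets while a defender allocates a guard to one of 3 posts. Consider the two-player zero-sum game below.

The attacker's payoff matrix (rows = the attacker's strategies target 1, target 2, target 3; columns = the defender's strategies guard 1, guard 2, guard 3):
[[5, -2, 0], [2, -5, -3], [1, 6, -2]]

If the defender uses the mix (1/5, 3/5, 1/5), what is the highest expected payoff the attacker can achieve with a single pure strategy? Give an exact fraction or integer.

target 1: (5)·(1/5) + (-2)·(3/5) + (0)·(1/5) = -1/5.
target 2: (2)·(1/5) + (-5)·(3/5) + (-3)·(1/5) = -16/5.
target 3: (1)·(1/5) + (6)·(3/5) + (-2)·(1/5) = 17/5.
The best pure response is target 3 with expected payoff 17/5.

17/5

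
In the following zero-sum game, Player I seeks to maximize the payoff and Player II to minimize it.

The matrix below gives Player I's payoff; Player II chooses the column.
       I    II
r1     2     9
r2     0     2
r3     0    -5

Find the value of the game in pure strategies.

Row minima: 2, 0, -5 → Player I's maximin is 2.
Column maxima: 2, 9 → Player II's minimax is 2.
They coincide at (r1, I), so the value is 2.

2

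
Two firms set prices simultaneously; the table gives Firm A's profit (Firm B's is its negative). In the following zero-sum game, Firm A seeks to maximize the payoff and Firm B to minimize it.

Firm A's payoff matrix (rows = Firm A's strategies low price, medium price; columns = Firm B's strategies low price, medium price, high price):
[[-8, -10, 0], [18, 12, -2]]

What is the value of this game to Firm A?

Column low price is strictly dominated by medium price for Firm B (it gives Firm A more in every row).
The remaining 2×2 game on (low price, medium price) × (medium price, high price) has no saddle point. Let Firm A play low price with probability p; indifference gives −10p + 12(1−p) = −2(1−p), so p = 7/12.
Similarly Firm B's optimal q on medium price is 1/12, and the value is -10·(1/12) + (0)·(11/12) = -5/6.

-5/6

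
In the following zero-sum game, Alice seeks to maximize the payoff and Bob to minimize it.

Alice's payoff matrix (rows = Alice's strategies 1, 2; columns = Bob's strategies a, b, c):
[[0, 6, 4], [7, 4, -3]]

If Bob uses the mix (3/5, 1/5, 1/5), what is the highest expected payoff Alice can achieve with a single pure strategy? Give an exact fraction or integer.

22/5

1: (0)·(3/5) + (6)·(1/5) + (4)·(1/5) = 2.
2: (7)·(3/5) + (4)·(1/5) + (-3)·(1/5) = 22/5.
The best pure response is 2 with expected payoff 22/5.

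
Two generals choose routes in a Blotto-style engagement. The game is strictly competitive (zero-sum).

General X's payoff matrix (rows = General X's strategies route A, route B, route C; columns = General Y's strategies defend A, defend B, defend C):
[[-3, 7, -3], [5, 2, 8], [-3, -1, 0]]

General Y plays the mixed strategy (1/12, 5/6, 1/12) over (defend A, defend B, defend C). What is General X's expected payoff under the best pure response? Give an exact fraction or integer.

16/3

route A: (-3)·(1/12) + (7)·(5/6) + (-3)·(1/12) = 16/3.
route B: (5)·(1/12) + (2)·(5/6) + (8)·(1/12) = 11/4.
route C: (-3)·(1/12) + (-1)·(5/6) + (0)·(1/12) = -13/12.
The best pure response is route A with expected payoff 16/3.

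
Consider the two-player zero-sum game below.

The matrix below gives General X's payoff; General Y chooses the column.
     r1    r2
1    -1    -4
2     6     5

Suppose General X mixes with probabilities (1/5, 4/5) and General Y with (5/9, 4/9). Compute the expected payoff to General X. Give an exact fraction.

179/45

Against (5/9, 4/9), each row's expected payoff is 1: -7/3; 2: 50/9.
Taking the (1/5, 4/5)-weighted average: (1/5)·(-7/3) + (4/5)·(50/9) = 179/45.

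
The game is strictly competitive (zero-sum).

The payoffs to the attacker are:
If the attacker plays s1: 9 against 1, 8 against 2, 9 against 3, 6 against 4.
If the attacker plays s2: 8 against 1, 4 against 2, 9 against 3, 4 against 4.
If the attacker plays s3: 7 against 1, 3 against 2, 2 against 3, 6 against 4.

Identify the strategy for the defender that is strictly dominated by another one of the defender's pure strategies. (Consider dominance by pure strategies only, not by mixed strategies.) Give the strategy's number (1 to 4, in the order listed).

1

The defender prefers columns that give the attacker less. Compare 1 with 2: 8 < 9, 4 < 8, 3 < 7.
So 2 strictly dominates 1 for the defender; 1 is strictly dominated.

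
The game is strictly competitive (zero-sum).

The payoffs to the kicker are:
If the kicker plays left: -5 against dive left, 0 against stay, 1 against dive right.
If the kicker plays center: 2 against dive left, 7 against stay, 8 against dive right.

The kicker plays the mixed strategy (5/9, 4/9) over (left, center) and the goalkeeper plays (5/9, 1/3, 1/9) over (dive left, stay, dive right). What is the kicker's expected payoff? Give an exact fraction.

4/9

Against (5/9, 1/3, 1/9), each row's expected payoff is left: -8/3; center: 13/3.
Taking the (5/9, 4/9)-weighted average: (5/9)·(-8/3) + (4/9)·(13/3) = 4/9.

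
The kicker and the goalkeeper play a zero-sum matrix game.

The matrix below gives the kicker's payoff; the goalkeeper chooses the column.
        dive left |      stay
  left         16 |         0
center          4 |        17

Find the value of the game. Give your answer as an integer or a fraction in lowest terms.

272/29

Row minima are 0 and 4, so the kicker's maximin is 4; column maxima are 16 and 17, so the goalkeeper's minimax is 16. These differ, so the equilibrium is in mixed strategies.
Let the kicker play left with probability p. The goalkeeper is indifferent when 16p + 4(1−p) = 17(1−p), giving p = 13/29.
Let the goalkeeper play dive left with probability q. The kicker is indifferent when 16q = 4q + 17(1−q), giving q = 17/29.
The value is 16·(17/29) + (0)·(12/29) = 272/29.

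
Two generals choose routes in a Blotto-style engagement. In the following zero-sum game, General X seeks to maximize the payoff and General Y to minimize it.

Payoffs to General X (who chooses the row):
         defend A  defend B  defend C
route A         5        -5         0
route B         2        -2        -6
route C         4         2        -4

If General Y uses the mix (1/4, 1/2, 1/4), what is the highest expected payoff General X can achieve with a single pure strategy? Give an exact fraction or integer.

route A: (5)·(1/4) + (-5)·(1/2) + (0)·(1/4) = -5/4.
route B: (2)·(1/4) + (-2)·(1/2) + (-6)·(1/4) = -2.
route C: (4)·(1/4) + (2)·(1/2) + (-4)·(1/4) = 1.
The best pure response is route C with expected payoff 1.

1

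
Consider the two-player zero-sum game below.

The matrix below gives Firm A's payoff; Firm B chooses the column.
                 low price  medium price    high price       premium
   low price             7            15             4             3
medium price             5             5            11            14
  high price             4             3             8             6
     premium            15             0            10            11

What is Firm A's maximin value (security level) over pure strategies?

5

The worst-case payoff for each row is low price: 3, medium price: 5, high price: 3, premium: 0.
The best of these is 5.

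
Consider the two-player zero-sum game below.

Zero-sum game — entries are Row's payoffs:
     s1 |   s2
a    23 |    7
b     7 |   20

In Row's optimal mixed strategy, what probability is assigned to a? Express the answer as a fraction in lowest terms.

Row minima are 7 and 7, so Row's maximin is 7; column maxima are 23 and 20, so Column's minimax is 20. These differ, so the equilibrium is in mixed strategies.
Let Row play a with probability p. Column is indifferent when 23p + 7(1−p) = 7p + 20(1−p), giving p = 13/29.

13/29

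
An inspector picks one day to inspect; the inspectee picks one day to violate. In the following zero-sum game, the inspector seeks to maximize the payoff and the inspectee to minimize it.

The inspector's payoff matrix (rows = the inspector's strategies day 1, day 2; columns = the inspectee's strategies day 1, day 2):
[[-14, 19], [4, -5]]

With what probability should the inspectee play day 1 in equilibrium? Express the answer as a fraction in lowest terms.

4/7

Row minima are -14 and -5, so the inspector's maximin is -5; column maxima are 4 and 19, so the inspectee's minimax is 4. These differ, so the equilibrium is in mixed strategies.
Let the inspectee play day 1 with probability q. The inspector is indifferent when −14q + 19(1−q) = 4q − 5(1−q), giving q = 4/7.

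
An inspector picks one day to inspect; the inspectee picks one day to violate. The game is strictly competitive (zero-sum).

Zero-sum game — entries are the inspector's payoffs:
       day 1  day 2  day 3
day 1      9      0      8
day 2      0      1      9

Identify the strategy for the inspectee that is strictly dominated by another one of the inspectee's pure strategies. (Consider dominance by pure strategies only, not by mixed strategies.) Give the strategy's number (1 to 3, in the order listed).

The inspectee prefers columns that give the inspector less. Compare day 3 with day 2: 0 < 8, 1 < 9.
So day 2 strictly dominates day 3 for the inspectee; day 3 is strictly dominated.

3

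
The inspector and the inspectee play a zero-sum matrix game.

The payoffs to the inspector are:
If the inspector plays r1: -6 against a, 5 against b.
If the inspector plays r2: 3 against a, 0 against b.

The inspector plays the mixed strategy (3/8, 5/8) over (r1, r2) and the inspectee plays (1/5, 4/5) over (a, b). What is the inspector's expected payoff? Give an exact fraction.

57/40

Against (1/5, 4/5), each row's expected payoff is r1: 14/5; r2: 3/5.
Taking the (3/8, 5/8)-weighted average: (3/8)·(14/5) + (5/8)·(3/5) = 57/40.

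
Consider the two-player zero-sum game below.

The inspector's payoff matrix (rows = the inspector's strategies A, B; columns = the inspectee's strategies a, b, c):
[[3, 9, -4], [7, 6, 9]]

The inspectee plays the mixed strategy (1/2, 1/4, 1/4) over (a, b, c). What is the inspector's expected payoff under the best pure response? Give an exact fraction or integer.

29/4

A: (3)·(1/2) + (9)·(1/4) + (-4)·(1/4) = 11/4.
B: (7)·(1/2) + (6)·(1/4) + (9)·(1/4) = 29/4.
The best pure response is B with expected payoff 29/4.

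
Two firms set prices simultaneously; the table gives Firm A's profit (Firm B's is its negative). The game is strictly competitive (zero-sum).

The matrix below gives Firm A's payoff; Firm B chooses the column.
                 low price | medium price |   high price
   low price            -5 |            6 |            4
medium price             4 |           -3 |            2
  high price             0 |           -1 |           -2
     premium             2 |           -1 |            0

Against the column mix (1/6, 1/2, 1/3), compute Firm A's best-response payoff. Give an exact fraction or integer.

low price: (-5)·(1/6) + (6)·(1/2) + (4)·(1/3) = 7/2.
medium price: (4)·(1/6) + (-3)·(1/2) + (2)·(1/3) = -1/6.
high price: (0)·(1/6) + (-1)·(1/2) + (-2)·(1/3) = -7/6.
premium: (2)·(1/6) + (-1)·(1/2) + (0)·(1/3) = -1/6.
The best pure response is low price with expected payoff 7/2.

7/2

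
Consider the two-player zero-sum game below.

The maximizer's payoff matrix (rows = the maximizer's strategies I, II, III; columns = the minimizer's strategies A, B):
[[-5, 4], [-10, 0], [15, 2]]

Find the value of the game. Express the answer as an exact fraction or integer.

35/11

Row II is strictly dominated by row I, so the maximizer never plays it.
The remaining 2×2 game on (I, III) × (A, B) has no saddle point. Let the maximizer play I with probability p; indifference gives −5p + 15(1−p) = 4p + 2(1−p), so p = 13/22.
Similarly the minimizer's optimal q on A is 1/11, and the value is -5·(1/11) + (4)·(10/11) = 35/11.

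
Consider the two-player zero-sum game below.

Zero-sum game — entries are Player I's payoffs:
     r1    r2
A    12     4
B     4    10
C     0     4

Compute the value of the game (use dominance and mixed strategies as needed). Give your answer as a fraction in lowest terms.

52/7

Row C is strictly dominated by row B, so Player I never plays it.
The remaining 2×2 game on (A, B) × (r1, r2) has no saddle point. Let Player I play A with probability p; indifference gives 12p + 4(1−p) = 4p + 10(1−p), so p = 3/7.
Similarly Player II's optimal q on r1 is 3/7, and the value is 12·(3/7) + (4)·(4/7) = 52/7.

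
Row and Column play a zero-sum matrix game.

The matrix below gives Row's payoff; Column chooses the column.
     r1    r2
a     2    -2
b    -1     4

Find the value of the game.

2/3

Row minima are -2 and -1, so Row's maximin is -1; column maxima are 2 and 4, so Column's minimax is 2. These differ, so the equilibrium is in mixed strategies.
Let Row play a with probability p. Column is indifferent when 2p − (1−p) = −2p + 4(1−p), giving p = 5/9.
Let Column play r1 with probability q. Row is indifferent when 2q − 2(1−q) = −q + 4(1−q), giving q = 2/3.
The value is 2·(2/3) + (-2)·(1/3) = 2/3.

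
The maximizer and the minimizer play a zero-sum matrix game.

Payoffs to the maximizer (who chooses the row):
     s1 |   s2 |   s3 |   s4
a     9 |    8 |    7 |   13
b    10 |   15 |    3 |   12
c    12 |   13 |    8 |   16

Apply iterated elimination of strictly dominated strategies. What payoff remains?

8

Column s1 is strictly dominated by s3 for the minimizer (7<9, 3<10, 8<12); eliminate s1.
Row a is strictly dominated by row c (13>8, 8>7, 16>13); eliminate a.
Column s2 is strictly dominated by s3 for the minimizer (3<15, 8<13); eliminate s2.
Column s4 is strictly dominated by s3 for the minimizer (3<12, 8<16); eliminate s4.
Row b is strictly dominated by row c (8>3); eliminate b.
Only (c, s3) remains, with payoff 8.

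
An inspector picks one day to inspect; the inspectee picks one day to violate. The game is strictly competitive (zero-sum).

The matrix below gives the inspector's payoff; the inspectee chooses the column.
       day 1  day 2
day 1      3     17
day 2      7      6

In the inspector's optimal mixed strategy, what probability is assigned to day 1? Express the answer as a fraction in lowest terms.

Row minima are 3 and 6, so the inspector's maximin is 6; column maxima are 7 and 17, so the inspectee's minimax is 7. These differ, so the equilibrium is in mixed strategies.
Let the inspector play day 1 with probability p. The inspectee is indifferent when 3p + 7(1−p) = 17p + 6(1−p), giving p = 1/15.

1/15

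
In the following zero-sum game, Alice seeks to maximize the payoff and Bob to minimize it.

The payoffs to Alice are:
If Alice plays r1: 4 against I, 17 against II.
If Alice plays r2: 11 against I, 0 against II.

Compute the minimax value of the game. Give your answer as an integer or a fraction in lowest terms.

Row minima are 4 and 0, so Alice's maximin is 4; column maxima are 11 and 17, so Bob's minimax is 11. These differ, so the equilibrium is in mixed strategies.
Let Alice play r1 with probability p. Bob is indifferent when 4p + 11(1−p) = 17p, giving p = 11/24.
Let Bob play I with probability q. Alice is indifferent when 4q + 17(1−q) = 11q, giving q = 17/24.
The value is 4·(17/24) + (17)·(7/24) = 187/24.

187/24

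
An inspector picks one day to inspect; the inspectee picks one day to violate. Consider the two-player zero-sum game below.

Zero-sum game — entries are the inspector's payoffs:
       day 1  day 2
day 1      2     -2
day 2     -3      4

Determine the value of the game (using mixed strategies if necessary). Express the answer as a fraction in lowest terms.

Row minima are -2 and -3, so the inspector's maximin is -2; column maxima are 2 and 4, so the inspectee's minimax is 2. These differ, so the equilibrium is in mixed strategies.
Let the inspector play day 1 with probability p. The inspectee is indifferent when 2p − 3(1−p) = −2p + 4(1−p), giving p = 7/11.
Let the inspectee play day 1 with probability q. The inspector is indifferent when 2q − 2(1−q) = −3q + 4(1−q), giving q = 6/11.
The value is 2·(6/11) + (-2)·(5/11) = 2/11.

2/11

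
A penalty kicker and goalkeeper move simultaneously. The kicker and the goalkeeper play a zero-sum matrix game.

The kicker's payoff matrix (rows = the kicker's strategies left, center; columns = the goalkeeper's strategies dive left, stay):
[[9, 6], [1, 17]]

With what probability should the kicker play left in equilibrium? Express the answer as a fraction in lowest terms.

16/19

Row minima are 6 and 1, so the kicker's maximin is 6; column maxima are 9 and 17, so the goalkeeper's minimax is 9. These differ, so the equilibrium is in mixed strategies.
Let the kicker play left with probability p. The goalkeeper is indifferent when 9p + (1−p) = 6p + 17(1−p), giving p = 16/19.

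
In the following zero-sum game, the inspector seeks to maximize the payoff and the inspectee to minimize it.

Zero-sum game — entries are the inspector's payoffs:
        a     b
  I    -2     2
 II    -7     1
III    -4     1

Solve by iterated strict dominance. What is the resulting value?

Column b is strictly dominated by a for the inspectee (-2<2, -7<1, -4<1); eliminate b.
Row II is strictly dominated by row I (-2>-7); eliminate II.
Row III is strictly dominated by row I (-2>-4); eliminate III.
Only (I, a) remains, with payoff -2.

-2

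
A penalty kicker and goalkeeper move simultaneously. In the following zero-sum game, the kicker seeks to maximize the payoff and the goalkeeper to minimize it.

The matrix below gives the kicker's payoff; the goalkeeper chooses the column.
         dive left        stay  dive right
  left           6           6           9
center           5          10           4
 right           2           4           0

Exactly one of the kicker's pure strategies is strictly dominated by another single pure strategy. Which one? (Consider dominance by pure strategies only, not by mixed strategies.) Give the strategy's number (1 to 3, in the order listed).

Compare right with left: 6 > 2, 6 > 4, 9 > 0.
So left strictly dominates right for the kicker; right is strictly dominated.

3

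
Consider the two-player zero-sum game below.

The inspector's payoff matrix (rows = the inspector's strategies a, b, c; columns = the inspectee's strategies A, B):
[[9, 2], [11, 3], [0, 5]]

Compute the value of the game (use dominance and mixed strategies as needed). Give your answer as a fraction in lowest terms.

Row a is strictly dominated by row b, so the inspector never plays it.
The remaining 2×2 game on (b, c) × (A, B) has no saddle point. Let the inspector play b with probability p; indifference gives 11p = 3p + 5(1−p), so p = 5/13.
Similarly the inspectee's optimal q on A is 2/13, and the value is 11·(2/13) + (3)·(11/13) = 55/13.

55/13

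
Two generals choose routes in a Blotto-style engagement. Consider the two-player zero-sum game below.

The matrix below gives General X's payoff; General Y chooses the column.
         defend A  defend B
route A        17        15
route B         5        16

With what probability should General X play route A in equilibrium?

Row minima are 15 and 5, so General X's maximin is 15; column maxima are 17 and 16, so General Y's minimax is 16. These differ, so the equilibrium is in mixed strategies.
Let General X play route A with probability p. General Y is indifferent when 17p + 5(1−p) = 15p + 16(1−p), giving p = 11/13.

11/13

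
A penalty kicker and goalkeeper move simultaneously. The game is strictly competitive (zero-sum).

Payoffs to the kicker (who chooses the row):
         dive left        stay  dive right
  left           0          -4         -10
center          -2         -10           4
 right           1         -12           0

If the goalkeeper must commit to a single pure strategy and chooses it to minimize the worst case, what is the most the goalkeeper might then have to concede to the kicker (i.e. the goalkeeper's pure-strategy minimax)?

-4

The worst case (largest entry) in each column is dive left: 1, stay: -4, dive right: 4.
The best (smallest) of these is -4.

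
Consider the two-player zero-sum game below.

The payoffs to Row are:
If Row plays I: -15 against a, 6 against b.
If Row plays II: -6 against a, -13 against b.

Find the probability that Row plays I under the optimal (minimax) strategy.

1/4

Row minima are -15 and -13, so Row's maximin is -13; column maxima are -6 and 6, so Column's minimax is -6. These differ, so the equilibrium is in mixed strategies.
Let Row play I with probability p. Column is indifferent when −15p − 6(1−p) = 6p − 13(1−p), giving p = 1/4.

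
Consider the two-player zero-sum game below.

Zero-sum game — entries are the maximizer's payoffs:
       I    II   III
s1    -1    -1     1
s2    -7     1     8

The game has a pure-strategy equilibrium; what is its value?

-1

Row minima: -1, -7 → the maximizer's maximin is -1.
Column maxima: -1, 1, 8 → the minimizer's minimax is -1.
They coincide at (s1, I), so the value is -1.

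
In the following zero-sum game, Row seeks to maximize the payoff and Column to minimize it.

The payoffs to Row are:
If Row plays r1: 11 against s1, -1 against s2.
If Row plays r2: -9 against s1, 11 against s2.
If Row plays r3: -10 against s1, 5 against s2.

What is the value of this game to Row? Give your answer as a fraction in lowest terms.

7/2

Row r3 is strictly dominated by row r2, so Row never plays it.
The remaining 2×2 game on (r1, r2) × (s1, s2) has no saddle point. Let Row play r1 with probability p; indifference gives 11p − 9(1−p) = −p + 11(1−p), so p = 5/8.
Similarly Column's optimal q on s1 is 3/8, and the value is 11·(3/8) + (-1)·(5/8) = 7/2.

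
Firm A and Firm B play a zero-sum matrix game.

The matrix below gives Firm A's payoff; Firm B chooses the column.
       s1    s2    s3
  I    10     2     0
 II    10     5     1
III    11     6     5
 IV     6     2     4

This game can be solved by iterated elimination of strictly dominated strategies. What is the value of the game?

5

Column s1 is strictly dominated by s2 for Firm B (2<10, 5<10, 6<11, 2<6); eliminate s1.
Row IV is strictly dominated by row III (6>2, 5>4); eliminate IV.
Row I is strictly dominated by row II (5>2, 1>0); eliminate I.
Column s2 is strictly dominated by s3 for Firm B (1<5, 5<6); eliminate s2.
Row II is strictly dominated by row III (5>1); eliminate II.
Only (III, s3) remains, with payoff 5.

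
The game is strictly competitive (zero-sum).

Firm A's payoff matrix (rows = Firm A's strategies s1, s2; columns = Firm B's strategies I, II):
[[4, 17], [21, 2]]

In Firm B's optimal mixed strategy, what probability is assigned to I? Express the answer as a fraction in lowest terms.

Row minima are 4 and 2, so Firm A's maximin is 4; column maxima are 21 and 17, so Firm B's minimax is 17. These differ, so the equilibrium is in mixed strategies.
Let Firm B play I with probability q. Firm A is indifferent when 4q + 17(1−q) = 21q + 2(1−q), giving q = 15/32.

15/32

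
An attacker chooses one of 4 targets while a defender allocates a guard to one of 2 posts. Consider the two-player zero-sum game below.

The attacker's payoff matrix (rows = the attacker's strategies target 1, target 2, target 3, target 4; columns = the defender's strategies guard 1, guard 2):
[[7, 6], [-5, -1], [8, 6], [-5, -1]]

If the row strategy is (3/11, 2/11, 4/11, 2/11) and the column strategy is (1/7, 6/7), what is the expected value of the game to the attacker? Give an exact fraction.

Against (1/7, 6/7), each row's expected payoff is target 1: 43/7; target 2: -11/7; target 3: 44/7; target 4: -11/7.
Taking the (3/11, 2/11, 4/11, 2/11)-weighted average: (3/11)·(43/7) + (2/11)·(-11/7) + (4/11)·(44/7) + (2/11)·(-11/7) = 261/77.

261/77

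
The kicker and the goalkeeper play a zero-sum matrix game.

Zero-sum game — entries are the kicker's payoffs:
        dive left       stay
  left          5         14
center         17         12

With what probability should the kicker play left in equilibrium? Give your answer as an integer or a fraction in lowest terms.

Row minima are 5 and 12, so the kicker's maximin is 12; column maxima are 17 and 14, so the goalkeeper's minimax is 14. These differ, so the equilibrium is in mixed strategies.
Let the kicker play left with probability p. The goalkeeper is indifferent when 5p + 17(1−p) = 14p + 12(1−p), giving p = 5/14.

5/14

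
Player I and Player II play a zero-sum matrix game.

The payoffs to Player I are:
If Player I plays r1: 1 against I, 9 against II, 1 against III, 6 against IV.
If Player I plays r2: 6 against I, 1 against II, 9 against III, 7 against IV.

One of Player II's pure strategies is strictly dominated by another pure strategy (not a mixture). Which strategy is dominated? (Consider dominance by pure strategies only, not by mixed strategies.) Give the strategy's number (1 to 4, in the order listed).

4

Player II prefers columns that give Player I less. Compare IV with I: 1 < 6, 6 < 7.
So I strictly dominates IV for Player II; IV is strictly dominated.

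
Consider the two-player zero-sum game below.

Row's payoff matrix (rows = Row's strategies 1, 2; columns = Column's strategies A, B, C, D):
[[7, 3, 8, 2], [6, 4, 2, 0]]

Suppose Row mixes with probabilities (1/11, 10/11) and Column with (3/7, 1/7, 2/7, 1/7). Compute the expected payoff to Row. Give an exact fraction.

Against (3/7, 1/7, 2/7, 1/7), each row's expected payoff is 1: 6; 2: 26/7.
Taking the (1/11, 10/11)-weighted average: (1/11)·(6) + (10/11)·(26/7) = 302/77.

302/77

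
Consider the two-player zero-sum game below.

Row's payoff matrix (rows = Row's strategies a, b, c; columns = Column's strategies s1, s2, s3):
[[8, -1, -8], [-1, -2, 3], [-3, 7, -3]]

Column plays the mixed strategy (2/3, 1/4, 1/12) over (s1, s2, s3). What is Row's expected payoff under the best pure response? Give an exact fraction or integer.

53/12

a: (8)·(2/3) + (-1)·(1/4) + (-8)·(1/12) = 53/12.
b: (-1)·(2/3) + (-2)·(1/4) + (3)·(1/12) = -11/12.
c: (-3)·(2/3) + (7)·(1/4) + (-3)·(1/12) = -1/2.
The best pure response is a with expected payoff 53/12.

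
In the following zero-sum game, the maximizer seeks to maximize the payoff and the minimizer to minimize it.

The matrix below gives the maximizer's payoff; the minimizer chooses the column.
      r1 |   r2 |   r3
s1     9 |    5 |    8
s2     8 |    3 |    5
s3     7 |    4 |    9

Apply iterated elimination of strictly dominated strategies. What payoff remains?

Row s2 is strictly dominated by row s1 (9>8, 5>3, 8>5); eliminate s2.
Column r3 is strictly dominated by r2 for the minimizer (5<8, 4<9); eliminate r3.
Row s3 is strictly dominated by row s1 (9>7, 5>4); eliminate s3.
Column r1 is strictly dominated by r2 for the minimizer (5<9); eliminate r1.
Only (s1, r2) remains, with payoff 5.

5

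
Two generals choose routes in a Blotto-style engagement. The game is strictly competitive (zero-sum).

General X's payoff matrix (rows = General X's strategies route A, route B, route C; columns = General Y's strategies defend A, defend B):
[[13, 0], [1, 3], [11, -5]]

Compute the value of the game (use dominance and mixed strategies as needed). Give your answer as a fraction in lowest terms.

Row route C is strictly dominated by row route A, so General X never plays it.
The remaining 2×2 game on (route A, route B) × (defend A, defend B) has no saddle point. Let General X play route A with probability p; indifference gives 13p + (1−p) = 3(1−p), so p = 2/15.
Similarly General Y's optimal q on defend A is 1/5, and the value is 13·(1/5) + (0)·(4/5) = 13/5.

13/5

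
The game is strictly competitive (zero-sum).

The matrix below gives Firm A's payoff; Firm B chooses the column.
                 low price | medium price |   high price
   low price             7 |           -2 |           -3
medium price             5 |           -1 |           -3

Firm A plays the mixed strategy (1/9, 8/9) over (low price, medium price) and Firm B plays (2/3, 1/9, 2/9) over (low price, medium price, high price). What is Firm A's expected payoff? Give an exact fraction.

Against (2/3, 1/9, 2/9), each row's expected payoff is low price: 34/9; medium price: 23/9.
Taking the (1/9, 8/9)-weighted average: (1/9)·(34/9) + (8/9)·(23/9) = 218/81.

218/81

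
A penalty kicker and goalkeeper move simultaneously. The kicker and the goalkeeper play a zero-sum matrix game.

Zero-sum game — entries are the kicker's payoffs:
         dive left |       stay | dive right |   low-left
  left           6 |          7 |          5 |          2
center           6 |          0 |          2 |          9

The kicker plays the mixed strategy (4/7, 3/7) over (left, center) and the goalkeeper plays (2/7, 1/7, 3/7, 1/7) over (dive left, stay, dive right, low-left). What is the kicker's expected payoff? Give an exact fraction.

Against (2/7, 1/7, 3/7, 1/7), each row's expected payoff is left: 36/7; center: 27/7.
Taking the (4/7, 3/7)-weighted average: (4/7)·(36/7) + (3/7)·(27/7) = 225/49.

225/49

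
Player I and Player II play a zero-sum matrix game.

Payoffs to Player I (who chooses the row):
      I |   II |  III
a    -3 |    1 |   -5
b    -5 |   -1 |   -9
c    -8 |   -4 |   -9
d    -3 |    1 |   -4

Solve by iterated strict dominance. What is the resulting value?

Row c is strictly dominated by row a (-3>-8, 1>-4, -5>-9); eliminate c.
Row b is strictly dominated by row a (-3>-5, 1>-1, -5>-9); eliminate b.
Column II is strictly dominated by I for Player II (-3<1, -3<1); eliminate II.
Column I is strictly dominated by III for Player II (-5<-3, -4<-3); eliminate I.
Row a is strictly dominated by row d (-4>-5); eliminate a.
Only (d, III) remains, with payoff -4.

-4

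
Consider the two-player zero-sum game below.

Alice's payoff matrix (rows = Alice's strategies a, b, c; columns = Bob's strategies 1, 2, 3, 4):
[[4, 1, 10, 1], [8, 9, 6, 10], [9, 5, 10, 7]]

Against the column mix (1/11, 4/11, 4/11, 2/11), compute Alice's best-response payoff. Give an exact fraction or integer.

a: (4)·(1/11) + (1)·(4/11) + (10)·(4/11) + (1)·(2/11) = 50/11.
b: (8)·(1/11) + (9)·(4/11) + (6)·(4/11) + (10)·(2/11) = 8.
c: (9)·(1/11) + (5)·(4/11) + (10)·(4/11) + (7)·(2/11) = 83/11.
The best pure response is b with expected payoff 8.

8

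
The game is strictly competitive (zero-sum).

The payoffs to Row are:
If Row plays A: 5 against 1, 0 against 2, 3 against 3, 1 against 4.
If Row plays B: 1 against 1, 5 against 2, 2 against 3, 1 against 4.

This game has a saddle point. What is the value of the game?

1

Row minima: 0, 1 → Row's maximin is 1.
Column maxima: 5, 5, 3, 1 → Column's minimax is 1.
They coincide at (B, 4), so the value is 1.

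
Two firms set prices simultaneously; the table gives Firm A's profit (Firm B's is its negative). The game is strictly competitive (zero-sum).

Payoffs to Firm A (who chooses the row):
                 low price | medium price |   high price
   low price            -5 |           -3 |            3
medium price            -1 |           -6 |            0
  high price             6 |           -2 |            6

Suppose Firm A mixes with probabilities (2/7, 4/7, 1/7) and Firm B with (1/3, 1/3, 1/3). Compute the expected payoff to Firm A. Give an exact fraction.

Against (1/3, 1/3, 1/3), each row's expected payoff is low price: -5/3; medium price: -7/3; high price: 10/3.
Taking the (2/7, 4/7, 1/7)-weighted average: (2/7)·(-5/3) + (4/7)·(-7/3) + (1/7)·(10/3) = -4/3.

-4/3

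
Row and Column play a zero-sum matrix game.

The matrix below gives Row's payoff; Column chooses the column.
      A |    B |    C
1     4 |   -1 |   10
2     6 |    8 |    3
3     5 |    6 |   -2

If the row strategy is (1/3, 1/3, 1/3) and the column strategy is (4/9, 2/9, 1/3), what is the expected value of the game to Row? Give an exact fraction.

119/27

Against (4/9, 2/9, 1/3), each row's expected payoff is 1: 44/9; 2: 49/9; 3: 26/9.
Taking the (1/3, 1/3, 1/3)-weighted average: (1/3)·(44/9) + (1/3)·(49/9) + (1/3)·(26/9) = 119/27.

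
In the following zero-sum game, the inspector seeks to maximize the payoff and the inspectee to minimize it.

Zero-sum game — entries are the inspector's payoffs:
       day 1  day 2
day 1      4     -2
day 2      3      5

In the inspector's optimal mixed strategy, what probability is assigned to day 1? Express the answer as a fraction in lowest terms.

Row minima are -2 and 3, so the inspector's maximin is 3; column maxima are 4 and 5, so the inspectee's minimax is 4. These differ, so the equilibrium is in mixed strategies.
Let the inspector play day 1 with probability p. The inspectee is indifferent when 4p + 3(1−p) = −2p + 5(1−p), giving p = 1/4.

1/4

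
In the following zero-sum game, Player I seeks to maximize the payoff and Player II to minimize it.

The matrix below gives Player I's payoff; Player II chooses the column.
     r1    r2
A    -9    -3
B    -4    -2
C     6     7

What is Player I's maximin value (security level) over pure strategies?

6

The worst-case payoff for each row is A: -9, B: -4, C: 6.
The best of these is 6.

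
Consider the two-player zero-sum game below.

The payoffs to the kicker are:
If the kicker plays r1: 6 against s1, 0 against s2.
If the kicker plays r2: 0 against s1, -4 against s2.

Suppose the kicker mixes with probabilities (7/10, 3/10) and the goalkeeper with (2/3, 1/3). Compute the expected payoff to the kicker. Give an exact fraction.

12/5

Against (2/3, 1/3), each row's expected payoff is r1: 4; r2: -4/3.
Taking the (7/10, 3/10)-weighted average: (7/10)·(4) + (3/10)·(-4/3) = 12/5.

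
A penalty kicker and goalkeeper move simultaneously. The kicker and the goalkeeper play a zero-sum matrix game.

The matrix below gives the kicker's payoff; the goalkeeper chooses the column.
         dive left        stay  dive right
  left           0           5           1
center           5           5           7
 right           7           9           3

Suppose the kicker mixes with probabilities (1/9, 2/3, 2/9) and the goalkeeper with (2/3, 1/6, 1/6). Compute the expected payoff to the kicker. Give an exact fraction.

Against (2/3, 1/6, 1/6), each row's expected payoff is left: 1; center: 16/3; right: 20/3.
Taking the (1/9, 2/3, 2/9)-weighted average: (1/9)·(1) + (2/3)·(16/3) + (2/9)·(20/3) = 139/27.

139/27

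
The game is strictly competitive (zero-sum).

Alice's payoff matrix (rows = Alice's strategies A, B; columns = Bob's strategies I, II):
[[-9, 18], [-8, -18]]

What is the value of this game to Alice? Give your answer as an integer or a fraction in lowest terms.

Row minima are -9 and -18, so Alice's maximin is -9; column maxima are -8 and 18, so Bob's minimax is -8. These differ, so the equilibrium is in mixed strategies.
Let Alice play A with probability p. Bob is indifferent when −9p − 8(1−p) = 18p − 18(1−p), giving p = 10/37.
Let Bob play I with probability q. Alice is indifferent when −9q + 18(1−q) = −8q − 18(1−q), giving q = 36/37.
The value is -9·(36/37) + (18)·(1/37) = -306/37.

-306/37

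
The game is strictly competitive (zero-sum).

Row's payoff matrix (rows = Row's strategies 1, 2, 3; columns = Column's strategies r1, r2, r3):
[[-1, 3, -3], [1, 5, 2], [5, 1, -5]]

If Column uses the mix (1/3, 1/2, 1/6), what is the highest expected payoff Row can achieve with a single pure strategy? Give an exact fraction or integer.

1: (-1)·(1/3) + (3)·(1/2) + (-3)·(1/6) = 2/3.
2: (1)·(1/3) + (5)·(1/2) + (2)·(1/6) = 19/6.
3: (5)·(1/3) + (1)·(1/2) + (-5)·(1/6) = 4/3.
The best pure response is 2 with expected payoff 19/6.

19/6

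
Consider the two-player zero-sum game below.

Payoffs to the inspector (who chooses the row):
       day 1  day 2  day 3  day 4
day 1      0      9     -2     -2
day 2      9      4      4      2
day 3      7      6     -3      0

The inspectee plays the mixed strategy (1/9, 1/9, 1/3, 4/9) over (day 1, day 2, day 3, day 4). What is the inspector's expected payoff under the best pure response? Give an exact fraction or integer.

day 1: (0)·(1/9) + (9)·(1/9) + (-2)·(1/3) + (-2)·(4/9) = -5/9.
day 2: (9)·(1/9) + (4)·(1/9) + (4)·(1/3) + (2)·(4/9) = 11/3.
day 3: (7)·(1/9) + (6)·(1/9) + (-3)·(1/3) + (0)·(4/9) = 4/9.
The best pure response is day 2 with expected payoff 11/3.

11/3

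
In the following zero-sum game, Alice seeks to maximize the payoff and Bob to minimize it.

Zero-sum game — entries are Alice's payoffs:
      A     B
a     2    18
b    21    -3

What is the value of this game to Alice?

48/5

Row minima are 2 and -3, so Alice's maximin is 2; column maxima are 21 and 18, so Bob's minimax is 18. These differ, so the equilibrium is in mixed strategies.
Let Alice play a with probability p. Bob is indifferent when 2p + 21(1−p) = 18p − 3(1−p), giving p = 3/5.
Let Bob play A with probability q. Alice is indifferent when 2q + 18(1−q) = 21q − 3(1−q), giving q = 21/40.
The value is 2·(21/40) + (18)·(19/40) = 48/5.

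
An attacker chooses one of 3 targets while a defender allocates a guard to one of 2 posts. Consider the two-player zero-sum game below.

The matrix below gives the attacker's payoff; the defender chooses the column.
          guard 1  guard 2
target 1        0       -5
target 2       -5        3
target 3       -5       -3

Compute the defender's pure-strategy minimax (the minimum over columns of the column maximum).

0

The worst case (largest entry) in each column is guard 1: 0, guard 2: 3.
The best (smallest) of these is 0.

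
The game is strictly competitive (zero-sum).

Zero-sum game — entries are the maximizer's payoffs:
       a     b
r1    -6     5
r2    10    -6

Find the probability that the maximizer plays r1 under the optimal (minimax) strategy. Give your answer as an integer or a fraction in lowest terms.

16/27

Row minima are -6 and -6, so the maximizer's maximin is -6; column maxima are 10 and 5, so the minimizer's minimax is 5. These differ, so the equilibrium is in mixed strategies.
Let the maximizer play r1 with probability p. The minimizer is indifferent when −6p + 10(1−p) = 5p − 6(1−p), giving p = 16/27.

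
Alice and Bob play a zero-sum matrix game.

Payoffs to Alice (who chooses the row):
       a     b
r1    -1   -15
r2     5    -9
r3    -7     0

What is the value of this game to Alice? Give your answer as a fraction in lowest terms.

-3

Row r1 is strictly dominated by row r2, so Alice never plays it.
The remaining 2×2 game on (r2, r3) × (a, b) has no saddle point. Let Alice play r2 with probability p; indifference gives 5p − 7(1−p) = −9p, so p = 1/3.
Similarly Bob's optimal q on a is 3/7, and the value is 5·(3/7) + (-9)·(4/7) = -3.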